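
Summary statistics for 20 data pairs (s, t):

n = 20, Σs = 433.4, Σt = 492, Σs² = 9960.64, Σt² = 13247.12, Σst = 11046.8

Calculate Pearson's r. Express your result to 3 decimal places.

r = (nΣst − ΣsΣt) / √[(nΣs² − (Σs)²)(nΣt² − (Σt)²)]
Numerator: 20×11046.8 − 433.4×492 = 7703.2
Denominator: √[(199212.8 − 187835.56)(264942.4 − 242064)] = √[11377.24 × 22878.4] = 16133.6000
r = 7703.2 / 16133.6000 ≈ 0.477

0.477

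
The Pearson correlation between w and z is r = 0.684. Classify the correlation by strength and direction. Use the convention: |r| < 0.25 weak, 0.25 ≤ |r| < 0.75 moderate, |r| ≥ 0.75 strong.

moderate positive

r = 0.684 > 0 so the relationship is positive.
|r| = 0.684, which falls in the moderate range.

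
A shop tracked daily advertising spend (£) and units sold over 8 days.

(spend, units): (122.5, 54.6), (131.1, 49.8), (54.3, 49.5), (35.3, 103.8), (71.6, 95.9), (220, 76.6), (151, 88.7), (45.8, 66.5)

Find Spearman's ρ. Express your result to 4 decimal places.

Rank spend: 5, 6, 3, 1, 4, 8, 7, 2
Rank units: 3, 2, 1, 8, 7, 5, 6, 4
d = rank(spend) − rank(units): 2, 4, 2, -7, -3, 3, 1, -2; Σd² = 96
ρ = 1 − 6Σd² / [n(n²−1)] = 1 − 6×96 / (8×63) = 1 − 576/504 ≈ -0.1429

-0.1429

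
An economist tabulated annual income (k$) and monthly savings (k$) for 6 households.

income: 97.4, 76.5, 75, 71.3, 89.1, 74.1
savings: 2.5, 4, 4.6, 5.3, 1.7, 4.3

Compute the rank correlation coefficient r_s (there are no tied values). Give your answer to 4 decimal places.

-0.8857

Rank income: 6, 4, 3, 1, 5, 2
Rank savings: 2, 3, 5, 6, 1, 4
d = rank(income) − rank(savings): 4, 1, -2, -5, 4, -2; Σd² = 66
ρ = 1 − 6Σd² / [n(n²−1)] = 1 − 6×66 / (6×35) = 1 − 396/210 ≈ -0.8857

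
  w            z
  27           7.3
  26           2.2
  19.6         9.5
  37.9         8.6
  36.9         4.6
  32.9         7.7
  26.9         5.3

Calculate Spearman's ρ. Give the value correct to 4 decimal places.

0.0357

Rank w: 4, 2, 1, 7, 6, 5, 3
Rank z: 4, 1, 7, 6, 2, 5, 3
d = rank(w) − rank(z): 0, 1, -6, 1, 4, 0, 0; Σd² = 54
ρ = 1 − 6Σd² / [n(n²−1)] = 1 − 6×54 / (7×48) = 1 − 324/336 ≈ 0.0357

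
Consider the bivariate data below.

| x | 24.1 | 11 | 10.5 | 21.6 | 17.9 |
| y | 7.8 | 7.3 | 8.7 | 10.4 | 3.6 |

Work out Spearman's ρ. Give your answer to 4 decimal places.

Rank x: 5, 2, 1, 4, 3
Rank y: 3, 2, 4, 5, 1
d = rank(x) − rank(y): 2, 0, -3, -1, 2; Σd² = 18
ρ = 1 − 6Σd² / [n(n²−1)] = 1 − 6×18 / (5×24) = 1 − 108/120 ≈ 0.1000

0.1000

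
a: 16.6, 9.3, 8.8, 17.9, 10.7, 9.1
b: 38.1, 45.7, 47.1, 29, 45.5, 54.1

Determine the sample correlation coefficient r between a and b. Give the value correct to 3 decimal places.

n = 6, Σa = 72.4, Σb = 259.5, Σa² = 957.2, Σb² = 11596.57, Σab = 2970.21
nΣab − ΣaΣb = 17821.26 − 18787.8 = -966.54
nΣa² − (Σa)² = 5743.2 − 5241.76 = 501.44; nΣb² − (Σb)² = 69579.42 − 67340.25 = 2239.17
r = -966.54 / √(501.44 × 2239.17) = -966.54 / 1059.6270 ≈ -0.912

-0.912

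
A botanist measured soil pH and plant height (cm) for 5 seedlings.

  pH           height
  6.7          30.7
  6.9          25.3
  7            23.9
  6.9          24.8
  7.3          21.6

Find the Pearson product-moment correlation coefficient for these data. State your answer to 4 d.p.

-0.9139

n = 5, Σx = 34.8, Σy = 126.3, Σx² = 242.4, Σy² = 3235.39, Σxy = 876.36
nΣxy − ΣxΣy = 4381.8 − 4395.24 = -13.44
nΣx² − (Σx)² = 1212 − 1211.04 = 0.96; nΣy² − (Σy)² = 16176.95 − 15951.69 = 225.26
r = -13.44 / √(0.96 × 225.26) = -13.44 / 14.7054 ≈ -0.9139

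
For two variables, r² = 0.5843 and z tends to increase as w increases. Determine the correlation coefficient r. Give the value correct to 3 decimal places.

|r| = √0.5843 = 0.764
The association is positive, so r = 0.764.

0.764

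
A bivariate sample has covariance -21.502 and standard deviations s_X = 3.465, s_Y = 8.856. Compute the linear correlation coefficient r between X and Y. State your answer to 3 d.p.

-0.701

r = Cov(X,Y) / (s_X · s_Y) = -21.502 / (3.465 × 8.856)
  = -21.502 / 30.6860 ≈ -0.701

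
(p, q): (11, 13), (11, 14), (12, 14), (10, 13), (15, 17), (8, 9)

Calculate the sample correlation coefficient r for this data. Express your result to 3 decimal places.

0.959

n = 6, Σp = 67, Σq = 80, Σp² = 775, Σq² = 1100, Σpq = 922
nΣpq − ΣpΣq = 5532 − 5360 = 172
nΣp² − (Σp)² = 4650 − 4489 = 161; nΣq² − (Σq)² = 6600 − 6400 = 200
r = 172 / √(161 × 200) = 172 / 179.4436 ≈ 0.959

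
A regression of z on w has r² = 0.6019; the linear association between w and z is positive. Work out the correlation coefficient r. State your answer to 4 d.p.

0.7758

|r| = √0.6019 = 0.7758
The association is positive, so r = 0.7758.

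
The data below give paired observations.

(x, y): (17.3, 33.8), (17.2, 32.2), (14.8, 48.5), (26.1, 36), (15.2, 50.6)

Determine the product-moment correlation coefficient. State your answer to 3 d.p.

-0.495

n = 5, Σx = 90.6, Σy = 201.1, Σx² = 1726.42, Σy² = 8387.89, Σxy = 3565.1
nΣxy − ΣxΣy = 17825.5 − 18219.66 = -394.16
nΣx² − (Σx)² = 8632.1 − 8208.36 = 423.74; nΣy² − (Σy)² = 41939.45 − 40441.21 = 1498.24
r = -394.16 / √(423.74 × 1498.24) = -394.16 / 796.7837 ≈ -0.495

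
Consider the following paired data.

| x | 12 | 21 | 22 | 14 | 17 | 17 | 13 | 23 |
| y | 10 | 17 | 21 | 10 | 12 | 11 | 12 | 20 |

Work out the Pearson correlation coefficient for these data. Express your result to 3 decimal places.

0.914

n = 8, Σx = 139, Σy = 113, Σx² = 2541, Σy² = 1739, Σxy = 2086
nΣxy − ΣxΣy = 16688 − 15707 = 981
nΣx² − (Σx)² = 20328 − 19321 = 1007; nΣy² − (Σy)² = 13912 − 12769 = 1143
r = 981 / √(1007 × 1143) = 981 / 1072.8471 ≈ 0.914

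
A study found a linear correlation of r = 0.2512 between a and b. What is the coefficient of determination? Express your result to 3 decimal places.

0.063

r² = (0.2512)² = 0.063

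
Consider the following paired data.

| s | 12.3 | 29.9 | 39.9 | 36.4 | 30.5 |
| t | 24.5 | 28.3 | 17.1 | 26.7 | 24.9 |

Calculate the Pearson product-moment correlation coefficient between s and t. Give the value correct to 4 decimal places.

n = 5, Σs = 149, Σt = 121.5, Σs² = 4892.52, Σt² = 3026.45, Σst = 3561.14
nΣst − ΣsΣt = 17805.7 − 18103.5 = -297.8
nΣs² − (Σs)² = 24462.6 − 22201 = 2261.6; nΣt² − (Σt)² = 15132.25 − 14762.25 = 370
r = -297.8 / √(2261.6 × 370) = -297.8 / 914.7634 ≈ -0.3255

-0.3255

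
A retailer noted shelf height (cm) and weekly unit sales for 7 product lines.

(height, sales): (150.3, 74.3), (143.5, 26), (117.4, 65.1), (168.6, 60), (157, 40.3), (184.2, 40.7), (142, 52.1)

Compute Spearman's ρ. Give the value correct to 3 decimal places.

Rank height: 4, 3, 1, 6, 5, 7, 2
Rank sales: 7, 1, 6, 5, 2, 3, 4
d = rank(height) − rank(sales): -3, 2, -5, 1, 3, 4, -2; Σd² = 68
ρ = 1 − 6Σd² / [n(n²−1)] = 1 − 6×68 / (7×48) = 1 − 408/336 ≈ -0.214

-0.214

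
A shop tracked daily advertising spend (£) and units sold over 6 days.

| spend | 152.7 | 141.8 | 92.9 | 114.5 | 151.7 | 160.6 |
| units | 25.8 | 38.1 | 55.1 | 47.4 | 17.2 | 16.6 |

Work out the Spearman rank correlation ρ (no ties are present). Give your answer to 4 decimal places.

-0.9429

Rank spend: 5, 3, 1, 2, 4, 6
Rank units: 3, 4, 6, 5, 2, 1
d = rank(spend) − rank(units): 2, -1, -5, -3, 2, 5; Σd² = 68
ρ = 1 − 6Σd² / [n(n²−1)] = 1 − 6×68 / (6×35) = 1 − 408/210 ≈ -0.9429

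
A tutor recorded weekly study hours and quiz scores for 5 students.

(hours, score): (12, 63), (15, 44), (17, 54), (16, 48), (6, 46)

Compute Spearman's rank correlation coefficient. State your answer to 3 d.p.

0.200

Rank hours: 2, 3, 5, 4, 1
Rank score: 5, 1, 4, 3, 2
d = rank(hours) − rank(score): -3, 2, 1, 1, -1; Σd² = 16
ρ = 1 − 6Σd² / [n(n²−1)] = 1 − 6×16 / (5×24) = 1 − 96/120 ≈ 0.200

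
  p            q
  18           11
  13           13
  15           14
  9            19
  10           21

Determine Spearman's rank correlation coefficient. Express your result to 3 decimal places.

-0.800

Rank p: 5, 3, 4, 1, 2
Rank q: 1, 2, 3, 4, 5
d = rank(p) − rank(q): 4, 1, 1, -3, -3; Σd² = 36
ρ = 1 − 6Σd² / [n(n²−1)] = 1 − 6×36 / (5×24) = 1 − 216/120 ≈ -0.800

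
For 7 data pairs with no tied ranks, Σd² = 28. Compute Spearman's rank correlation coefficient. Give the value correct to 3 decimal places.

0.500

ρ = 1 − 6Σd² / [n(n²−1)] = 1 − 6×28 / (7×48)
  = 1 − 168/336 = 1 − 0.5000 ≈ 0.500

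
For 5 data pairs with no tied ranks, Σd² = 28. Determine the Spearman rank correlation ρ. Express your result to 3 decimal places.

ρ = 1 − 6Σd² / [n(n²−1)] = 1 − 6×28 / (5×24)
  = 1 − 168/120 = 1 − 1.4000 ≈ -0.400

-0.400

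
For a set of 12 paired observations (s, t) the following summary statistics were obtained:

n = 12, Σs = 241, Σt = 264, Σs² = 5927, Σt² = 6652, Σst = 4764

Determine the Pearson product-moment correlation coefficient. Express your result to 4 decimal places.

r = (nΣst − ΣsΣt) / √[(nΣs² − (Σs)²)(nΣt² − (Σt)²)]
Numerator: 12×4764 − 241×264 = -6456
Denominator: √[(71124 − 58081)(79824 − 69696)] = √[13043 × 10128] = 11493.4548
r = -6456 / 11493.4548 ≈ -0.5617

-0.5617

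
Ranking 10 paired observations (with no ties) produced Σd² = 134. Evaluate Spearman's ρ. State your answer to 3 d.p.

ρ = 1 − 6Σd² / [n(n²−1)] = 1 − 6×134 / (10×99)
  = 1 − 804/990 = 1 − 0.8121 ≈ 0.188

0.188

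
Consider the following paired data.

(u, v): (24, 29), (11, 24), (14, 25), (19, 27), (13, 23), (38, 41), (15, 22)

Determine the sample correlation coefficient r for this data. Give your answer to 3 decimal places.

n = 7, Σu = 134, Σv = 191, Σu² = 3092, Σv² = 5465, Σuv = 4010
nΣuv − ΣuΣv = 28070 − 25594 = 2476
nΣu² − (Σu)² = 21644 − 17956 = 3688; nΣv² − (Σv)² = 38255 − 36481 = 1774
r = 2476 / √(3688 × 1774) = 2476 / 2557.8335 ≈ 0.968

0.968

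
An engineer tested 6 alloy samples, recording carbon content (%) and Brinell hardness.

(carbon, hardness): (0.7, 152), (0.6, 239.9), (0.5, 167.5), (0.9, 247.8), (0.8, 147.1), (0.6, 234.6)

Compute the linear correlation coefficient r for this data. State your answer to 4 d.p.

0.0900

n = 6, Σx = 4.1, Σy = 1188.9, Σx² = 2.91, Σy² = 246792.67, Σxy = 815.55
nΣxy − ΣxΣy = 4893.3 − 4874.49 = 18.81
nΣx² − (Σx)² = 17.46 − 16.81 = 0.65; nΣy² − (Σy)² = 1480756.02 − 1413483.21 = 67272.81
r = 18.81 / √(0.65 × 67272.81) = 18.81 / 209.1108 ≈ 0.0900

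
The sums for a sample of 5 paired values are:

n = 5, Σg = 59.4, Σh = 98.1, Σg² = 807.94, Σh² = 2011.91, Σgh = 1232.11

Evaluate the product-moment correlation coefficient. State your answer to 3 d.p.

r = (nΣgh − ΣgΣh) / √[(nΣg² − (Σg)²)(nΣh² − (Σh)²)]
Numerator: 5×1232.11 − 59.4×98.1 = 333.41
Denominator: √[(4039.7 − 3528.36)(10059.55 − 9623.61)] = √[511.34 × 435.94] = 472.1372
r = 333.41 / 472.1372 ≈ 0.706

0.706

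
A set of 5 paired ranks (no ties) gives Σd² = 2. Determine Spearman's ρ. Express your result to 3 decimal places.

ρ = 1 − 6Σd² / [n(n²−1)] = 1 − 6×2 / (5×24)
  = 1 − 12/120 = 1 − 0.1000 ≈ 0.900

0.900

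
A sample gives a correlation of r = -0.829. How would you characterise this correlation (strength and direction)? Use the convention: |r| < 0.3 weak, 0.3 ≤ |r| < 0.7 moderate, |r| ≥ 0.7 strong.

r = -0.829 < 0 so the relationship is negative.
|r| = 0.829, which falls in the strong range.

strong negative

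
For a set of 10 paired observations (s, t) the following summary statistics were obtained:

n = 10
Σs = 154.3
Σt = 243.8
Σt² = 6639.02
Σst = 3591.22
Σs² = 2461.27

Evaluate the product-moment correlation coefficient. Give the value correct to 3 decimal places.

r = (nΣst − ΣsΣt) / √[(nΣs² − (Σs)²)(nΣt² − (Σt)²)]
Numerator: 10×3591.22 − 154.3×243.8 = -1706.14
Denominator: √[(24612.7 − 23808.49)(66390.2 − 59438.44)] = √[804.21 × 6951.76] = 2364.4608
r = -1706.14 / 2364.4608 ≈ -0.722

-0.722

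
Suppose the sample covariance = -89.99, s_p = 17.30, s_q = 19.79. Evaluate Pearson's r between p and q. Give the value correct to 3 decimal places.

r = Cov(p,q) / (s_p · s_q) = -89.99 / (17.30 × 19.79)
  = -89.99 / 342.3670 ≈ -0.263

-0.263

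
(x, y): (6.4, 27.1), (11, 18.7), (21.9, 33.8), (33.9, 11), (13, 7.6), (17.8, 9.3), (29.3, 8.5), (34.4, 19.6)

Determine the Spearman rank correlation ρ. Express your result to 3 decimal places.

Rank x: 1, 2, 5, 7, 3, 4, 6, 8
Rank y: 7, 5, 8, 4, 1, 3, 2, 6
d = rank(x) − rank(y): -6, -3, -3, 3, 2, 1, 4, 2; Σd² = 88
ρ = 1 − 6Σd² / [n(n²−1)] = 1 − 6×88 / (8×63) = 1 − 528/504 ≈ -0.048

-0.048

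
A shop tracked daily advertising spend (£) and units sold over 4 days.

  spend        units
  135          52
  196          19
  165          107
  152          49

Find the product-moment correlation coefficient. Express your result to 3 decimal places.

-0.327

n = 4, Σx = 648, Σy = 227, Σx² = 106970, Σy² = 16915, Σxy = 35847
nΣxy − ΣxΣy = 143388 − 147096 = -3708
nΣx² − (Σx)² = 427880 − 419904 = 7976; nΣy² − (Σy)² = 67660 − 51529 = 16131
r = -3708 / √(7976 × 16131) = -3708 / 11342.8769 ≈ -0.327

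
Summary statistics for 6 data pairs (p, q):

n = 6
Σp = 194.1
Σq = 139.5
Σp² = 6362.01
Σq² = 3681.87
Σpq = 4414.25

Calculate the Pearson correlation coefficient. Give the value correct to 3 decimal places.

-0.517

r = (nΣpq − ΣpΣq) / √[(nΣp² − (Σp)²)(nΣq² − (Σq)²)]
Numerator: 6×4414.25 − 194.1×139.5 = -591.45
Denominator: √[(38172.06 − 37674.81)(22091.22 − 19460.25)] = √[497.25 × 2630.97] = 1143.7875
r = -591.45 / 1143.7875 ≈ -0.517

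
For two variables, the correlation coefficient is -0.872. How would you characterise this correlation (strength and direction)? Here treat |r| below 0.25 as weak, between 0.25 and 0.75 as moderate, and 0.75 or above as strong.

strong negative

r = -0.872 < 0 so the relationship is negative.
|r| = 0.872, which falls in the strong range.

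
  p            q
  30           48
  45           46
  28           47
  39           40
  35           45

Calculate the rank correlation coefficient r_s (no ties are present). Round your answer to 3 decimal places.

-0.600

Rank p: 2, 5, 1, 4, 3
Rank q: 5, 3, 4, 1, 2
d = rank(p) − rank(q): -3, 2, -3, 3, 1; Σd² = 32
ρ = 1 − 6Σd² / [n(n²−1)] = 1 − 6×32 / (5×24) = 1 − 192/120 ≈ -0.600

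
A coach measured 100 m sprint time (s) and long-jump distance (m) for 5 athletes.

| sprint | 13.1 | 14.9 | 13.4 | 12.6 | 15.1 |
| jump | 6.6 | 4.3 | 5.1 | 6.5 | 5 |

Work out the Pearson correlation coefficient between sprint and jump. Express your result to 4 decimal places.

-0.8400

n = 5, Σx = 69.1, Σy = 27.5, Σx² = 959.95, Σy² = 155.31, Σxy = 376.27
nΣxy − ΣxΣy = 1881.35 − 1900.25 = -18.9
nΣx² − (Σx)² = 4799.75 − 4774.81 = 24.94; nΣy² − (Σy)² = 776.55 − 756.25 = 20.3
r = -18.9 / √(24.94 × 20.3) = -18.9 / 22.5007 ≈ -0.8400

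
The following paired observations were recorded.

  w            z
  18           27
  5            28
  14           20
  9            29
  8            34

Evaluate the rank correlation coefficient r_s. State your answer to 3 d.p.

-0.600

Rank w: 5, 1, 4, 3, 2
Rank z: 2, 3, 1, 4, 5
d = rank(w) − rank(z): 3, -2, 3, -1, -3; Σd² = 32
ρ = 1 − 6Σd² / [n(n²−1)] = 1 − 6×32 / (5×24) = 1 − 192/120 ≈ -0.600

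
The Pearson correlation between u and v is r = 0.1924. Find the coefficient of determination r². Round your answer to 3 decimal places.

0.037

r² = (0.1924)² = 0.037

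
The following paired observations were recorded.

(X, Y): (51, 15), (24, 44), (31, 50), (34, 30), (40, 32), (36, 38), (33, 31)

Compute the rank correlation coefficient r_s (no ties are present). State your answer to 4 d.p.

-0.6786

Rank X: 7, 1, 2, 4, 6, 5, 3
Rank Y: 1, 6, 7, 2, 4, 5, 3
d = rank(X) − rank(Y): 6, -5, -5, 2, 2, 0, 0; Σd² = 94
ρ = 1 − 6Σd² / [n(n²−1)] = 1 − 6×94 / (7×48) = 1 − 564/336 ≈ -0.6786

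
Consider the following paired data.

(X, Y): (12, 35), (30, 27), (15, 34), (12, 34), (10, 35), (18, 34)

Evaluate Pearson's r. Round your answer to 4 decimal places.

-0.9551

n = 6, ΣX = 97, ΣY = 199, ΣX² = 1837, ΣY² = 6647, ΣXY = 3110
nΣXY − ΣXΣY = 18660 − 19303 = -643
nΣX² − (ΣX)² = 11022 − 9409 = 1613; nΣY² − (ΣY)² = 39882 − 39601 = 281
r = -643 / √(1613 × 281) = -643 / 673.2407 ≈ -0.9551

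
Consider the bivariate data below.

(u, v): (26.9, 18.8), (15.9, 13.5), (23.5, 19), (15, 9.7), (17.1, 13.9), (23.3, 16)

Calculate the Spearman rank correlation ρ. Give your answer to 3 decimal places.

0.943

Rank u: 6, 2, 5, 1, 3, 4
Rank v: 5, 2, 6, 1, 3, 4
d = rank(u) − rank(v): 1, 0, -1, 0, 0, 0; Σd² = 2
ρ = 1 − 6Σd² / [n(n²−1)] = 1 − 6×2 / (6×35) = 1 − 12/210 ≈ 0.943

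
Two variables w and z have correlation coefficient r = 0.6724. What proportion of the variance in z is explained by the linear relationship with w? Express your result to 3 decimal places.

r² = (0.6724)² = 0.452

0.452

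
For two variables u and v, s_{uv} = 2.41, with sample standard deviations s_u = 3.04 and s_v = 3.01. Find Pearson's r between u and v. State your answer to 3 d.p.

r = Cov(u,v) / (s_u · s_v) = 2.41 / (3.04 × 3.01)
  = 2.41 / 9.1504 ≈ 0.263

0.263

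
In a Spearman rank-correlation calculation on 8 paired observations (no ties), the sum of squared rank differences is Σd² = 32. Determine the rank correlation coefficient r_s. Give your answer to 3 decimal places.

0.619

ρ = 1 − 6Σd² / [n(n²−1)] = 1 − 6×32 / (8×63)
  = 1 − 192/504 = 1 − 0.3810 ≈ 0.619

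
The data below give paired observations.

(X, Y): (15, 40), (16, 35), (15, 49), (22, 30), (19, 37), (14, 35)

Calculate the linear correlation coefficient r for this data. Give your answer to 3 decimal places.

-0.572

n = 6, ΣX = 101, ΣY = 226, ΣX² = 1747, ΣY² = 8720, ΣXY = 3748
nΣXY − ΣXΣY = 22488 − 22826 = -338
nΣX² − (ΣX)² = 10482 − 10201 = 281; nΣY² − (ΣY)² = 52320 − 51076 = 1244
r = -338 / √(281 × 1244) = -338 / 591.2394 ≈ -0.572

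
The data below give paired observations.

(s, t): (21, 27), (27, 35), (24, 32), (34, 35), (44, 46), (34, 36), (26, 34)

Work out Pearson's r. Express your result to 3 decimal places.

0.936

n = 7, Σs = 210, Σt = 245, Σs² = 6670, Σt² = 8771, Σst = 7602
nΣst − ΣsΣt = 53214 − 51450 = 1764
nΣs² − (Σs)² = 46690 − 44100 = 2590; nΣt² − (Σt)² = 61397 − 60025 = 1372
r = 1764 / √(2590 × 1372) = 1764 / 1885.0676 ≈ 0.936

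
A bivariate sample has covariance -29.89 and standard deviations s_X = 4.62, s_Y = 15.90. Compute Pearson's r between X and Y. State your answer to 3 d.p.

r = Cov(X,Y) / (s_X · s_Y) = -29.89 / (4.62 × 15.90)
  = -29.89 / 73.4580 ≈ -0.407

-0.407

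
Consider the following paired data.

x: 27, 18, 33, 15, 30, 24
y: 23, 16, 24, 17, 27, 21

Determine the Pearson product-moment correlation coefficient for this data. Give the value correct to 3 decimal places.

n = 6, Σx = 147, Σy = 128, Σx² = 3843, Σy² = 2820, Σxy = 3270
nΣxy − ΣxΣy = 19620 − 18816 = 804
nΣx² − (Σx)² = 23058 − 21609 = 1449; nΣy² − (Σy)² = 16920 − 16384 = 536
r = 804 / √(1449 × 536) = 804 / 881.2854 ≈ 0.912

0.912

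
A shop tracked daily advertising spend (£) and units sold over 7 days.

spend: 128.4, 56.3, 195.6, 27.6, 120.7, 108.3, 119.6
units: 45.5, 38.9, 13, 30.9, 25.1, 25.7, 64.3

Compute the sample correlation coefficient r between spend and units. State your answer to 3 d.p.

n = 7, Σx = 756.5, Σy = 243.4, Σx² = 99278.91, Σy² = 10132.26, Σxy = 24931.07
nΣxy − ΣxΣy = 174517.49 − 184132.1 = -9614.61
nΣx² − (Σx)² = 694952.37 − 572292.25 = 122660.12; nΣy² − (Σy)² = 70925.82 − 59243.56 = 11682.26
r = -9614.61 / √(122660.12 × 11682.26) = -9614.61 / 37854.2919 ≈ -0.254

-0.254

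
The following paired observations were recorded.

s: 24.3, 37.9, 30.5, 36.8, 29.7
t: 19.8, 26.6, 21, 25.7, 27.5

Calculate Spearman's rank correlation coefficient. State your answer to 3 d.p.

Rank s: 1, 5, 3, 4, 2
Rank t: 1, 4, 2, 3, 5
d = rank(s) − rank(t): 0, 1, 1, 1, -3; Σd² = 12
ρ = 1 − 6Σd² / [n(n²−1)] = 1 − 6×12 / (5×24) = 1 − 72/120 ≈ 0.400

0.400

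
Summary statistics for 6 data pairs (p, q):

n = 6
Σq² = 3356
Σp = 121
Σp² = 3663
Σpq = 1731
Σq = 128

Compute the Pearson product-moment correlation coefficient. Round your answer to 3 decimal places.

r = (nΣpq − ΣpΣq) / √[(nΣp² − (Σp)²)(nΣq² − (Σq)²)]
Numerator: 6×1731 − 121×128 = -5102
Denominator: √[(21978 − 14641)(20136 − 16384)] = √[7337 × 3752] = 5246.7537
r = -5102 / 5246.7537 ≈ -0.972

-0.972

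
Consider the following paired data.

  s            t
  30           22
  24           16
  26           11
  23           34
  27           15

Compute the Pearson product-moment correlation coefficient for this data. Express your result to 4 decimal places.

-0.3158

n = 5, Σs = 130, Σt = 98, Σs² = 3410, Σt² = 2242, Σst = 2517
nΣst − ΣsΣt = 12585 − 12740 = -155
nΣs² − (Σs)² = 17050 − 16900 = 150; nΣt² − (Σt)² = 11210 − 9604 = 1606
r = -155 / √(150 × 1606) = -155 / 490.8156 ≈ -0.3158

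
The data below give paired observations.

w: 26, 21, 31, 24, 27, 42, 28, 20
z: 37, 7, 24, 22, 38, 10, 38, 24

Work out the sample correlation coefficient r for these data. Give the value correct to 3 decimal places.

-0.176

n = 8, Σw = 219, Σz = 200, Σw² = 6331, Σz² = 6042, Σwz = 5371
nΣwz − ΣwΣz = 42968 − 43800 = -832
nΣw² − (Σw)² = 50648 − 47961 = 2687; nΣz² − (Σz)² = 48336 − 40000 = 8336
r = -832 / √(2687 × 8336) = -832 / 4732.7404 ≈ -0.176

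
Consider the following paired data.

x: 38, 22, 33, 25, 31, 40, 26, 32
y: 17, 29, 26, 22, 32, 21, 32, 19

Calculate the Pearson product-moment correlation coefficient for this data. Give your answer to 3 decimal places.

-0.580

n = 8, Σx = 247, Σy = 198, Σx² = 7903, Σy² = 5140, Σxy = 5964
nΣxy − ΣxΣy = 47712 − 48906 = -1194
nΣx² − (Σx)² = 63224 − 61009 = 2215; nΣy² − (Σy)² = 41120 − 39204 = 1916
r = -1194 / √(2215 × 1916) = -1194 / 2060.0825 ≈ -0.580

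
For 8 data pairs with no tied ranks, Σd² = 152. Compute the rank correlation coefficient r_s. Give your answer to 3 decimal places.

-0.810

ρ = 1 − 6Σd² / [n(n²−1)] = 1 − 6×152 / (8×63)
  = 1 − 912/504 = 1 − 1.8095 ≈ -0.810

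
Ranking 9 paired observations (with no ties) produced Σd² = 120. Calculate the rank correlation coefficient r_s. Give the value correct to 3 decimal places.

0.000

ρ = 1 − 6Σd² / [n(n²−1)] = 1 − 6×120 / (9×80)
  = 1 − 720/720 = 1 − 1.0000 ≈ 0.000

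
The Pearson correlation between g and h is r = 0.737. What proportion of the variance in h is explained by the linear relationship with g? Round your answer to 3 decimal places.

r² = (0.737)² = 0.543

0.543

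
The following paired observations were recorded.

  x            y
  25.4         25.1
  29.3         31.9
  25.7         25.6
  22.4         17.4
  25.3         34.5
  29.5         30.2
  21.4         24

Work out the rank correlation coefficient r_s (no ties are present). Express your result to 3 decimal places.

0.571

Rank x: 4, 6, 5, 2, 3, 7, 1
Rank y: 3, 6, 4, 1, 7, 5, 2
d = rank(x) − rank(y): 1, 0, 1, 1, -4, 2, -1; Σd² = 24
ρ = 1 − 6Σd² / [n(n²−1)] = 1 − 6×24 / (7×48) = 1 − 144/336 ≈ 0.571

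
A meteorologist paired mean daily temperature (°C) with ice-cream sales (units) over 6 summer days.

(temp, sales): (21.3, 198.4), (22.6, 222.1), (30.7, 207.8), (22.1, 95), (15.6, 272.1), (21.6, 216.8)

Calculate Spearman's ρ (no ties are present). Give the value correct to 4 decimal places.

Rank temp: 2, 5, 6, 4, 1, 3
Rank sales: 2, 5, 3, 1, 6, 4
d = rank(temp) − rank(sales): 0, 0, 3, 3, -5, -1; Σd² = 44
ρ = 1 − 6Σd² / [n(n²−1)] = 1 − 6×44 / (6×35) = 1 − 264/210 ≈ -0.2571

-0.2571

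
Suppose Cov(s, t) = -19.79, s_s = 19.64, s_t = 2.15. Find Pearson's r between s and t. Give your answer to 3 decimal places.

-0.469

r = Cov(s,t) / (s_s · s_t) = -19.79 / (19.64 × 2.15)
  = -19.79 / 42.2260 ≈ -0.469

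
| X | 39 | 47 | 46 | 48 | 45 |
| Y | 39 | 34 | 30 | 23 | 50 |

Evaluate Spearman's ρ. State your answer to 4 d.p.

-0.8000

Rank X: 1, 4, 3, 5, 2
Rank Y: 4, 3, 2, 1, 5
d = rank(X) − rank(Y): -3, 1, 1, 4, -3; Σd² = 36
ρ = 1 − 6Σd² / [n(n²−1)] = 1 − 6×36 / (5×24) = 1 − 216/120 ≈ -0.8000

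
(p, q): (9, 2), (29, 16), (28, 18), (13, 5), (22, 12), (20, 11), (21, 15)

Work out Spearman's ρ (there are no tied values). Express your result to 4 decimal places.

Rank p: 1, 7, 6, 2, 5, 3, 4
Rank q: 1, 6, 7, 2, 4, 3, 5
d = rank(p) − rank(q): 0, 1, -1, 0, 1, 0, -1; Σd² = 4
ρ = 1 − 6Σd² / [n(n²−1)] = 1 − 6×4 / (7×48) = 1 − 24/336 ≈ 0.9286

0.9286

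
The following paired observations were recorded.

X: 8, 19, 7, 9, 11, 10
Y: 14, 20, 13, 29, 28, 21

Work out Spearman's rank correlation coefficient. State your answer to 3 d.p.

0.486

Rank X: 2, 6, 1, 3, 5, 4
Rank Y: 2, 3, 1, 6, 5, 4
d = rank(X) − rank(Y): 0, 3, 0, -3, 0, 0; Σd² = 18
ρ = 1 − 6Σd² / [n(n²−1)] = 1 − 6×18 / (6×35) = 1 − 108/210 ≈ 0.486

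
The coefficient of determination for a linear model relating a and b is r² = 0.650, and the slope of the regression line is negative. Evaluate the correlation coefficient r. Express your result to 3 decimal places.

-0.806

|r| = √0.650 = 0.806
The association is negative, so r = −0.806.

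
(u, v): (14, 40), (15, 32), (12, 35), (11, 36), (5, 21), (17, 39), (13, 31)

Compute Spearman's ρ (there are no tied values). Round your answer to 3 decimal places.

Rank u: 5, 6, 3, 2, 1, 7, 4
Rank v: 7, 3, 4, 5, 1, 6, 2
d = rank(u) − rank(v): -2, 3, -1, -3, 0, 1, 2; Σd² = 28
ρ = 1 − 6Σd² / [n(n²−1)] = 1 − 6×28 / (7×48) = 1 − 168/336 ≈ 0.500

0.500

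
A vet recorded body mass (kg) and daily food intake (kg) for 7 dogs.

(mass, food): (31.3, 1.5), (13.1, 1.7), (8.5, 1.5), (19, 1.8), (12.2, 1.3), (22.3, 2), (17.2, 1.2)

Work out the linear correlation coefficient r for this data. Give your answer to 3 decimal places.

0.238

n = 7, Σx = 123.6, Σy = 11, Σx² = 2526.52, Σy² = 17.76, Σxy = 197.27
nΣxy − ΣxΣy = 1380.89 − 1359.6 = 21.29
nΣx² − (Σx)² = 17685.64 − 15276.96 = 2408.68; nΣy² − (Σy)² = 124.32 − 121 = 3.32
r = 21.29 / √(2408.68 × 3.32) = 21.29 / 89.4249 ≈ 0.238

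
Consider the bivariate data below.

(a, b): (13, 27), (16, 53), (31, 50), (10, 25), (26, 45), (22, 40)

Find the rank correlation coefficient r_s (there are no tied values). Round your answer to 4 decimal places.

0.6571

Rank a: 2, 3, 6, 1, 5, 4
Rank b: 2, 6, 5, 1, 4, 3
d = rank(a) − rank(b): 0, -3, 1, 0, 1, 1; Σd² = 12
ρ = 1 − 6Σd² / [n(n²−1)] = 1 − 6×12 / (6×35) = 1 − 72/210 ≈ 0.6571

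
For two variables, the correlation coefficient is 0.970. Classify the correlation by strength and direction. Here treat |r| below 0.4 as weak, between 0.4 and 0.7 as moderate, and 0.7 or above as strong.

r = 0.970 > 0 so the relationship is positive.
|r| = 0.970, which falls in the strong range.

strong positive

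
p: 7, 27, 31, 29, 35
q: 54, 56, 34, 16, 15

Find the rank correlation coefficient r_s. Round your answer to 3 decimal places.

-0.800

Rank p: 1, 2, 4, 3, 5
Rank q: 4, 5, 3, 2, 1
d = rank(p) − rank(q): -3, -3, 1, 1, 4; Σd² = 36
ρ = 1 − 6Σd² / [n(n²−1)] = 1 − 6×36 / (5×24) = 1 − 216/120 ≈ -0.800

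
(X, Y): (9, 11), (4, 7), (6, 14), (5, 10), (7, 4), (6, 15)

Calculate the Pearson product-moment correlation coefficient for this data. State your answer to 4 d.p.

0.0789

n = 6, ΣX = 37, ΣY = 61, ΣX² = 243, ΣY² = 707, ΣXY = 379
nΣXY − ΣXΣY = 2274 − 2257 = 17
nΣX² − (ΣX)² = 1458 − 1369 = 89; nΣY² − (ΣY)² = 4242 − 3721 = 521
r = 17 / √(89 × 521) = 17 / 215.3346 ≈ 0.0789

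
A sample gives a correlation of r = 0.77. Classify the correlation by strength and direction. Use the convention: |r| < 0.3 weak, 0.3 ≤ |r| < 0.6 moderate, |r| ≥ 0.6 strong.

strong positive

r = 0.77 > 0 so the relationship is positive.
|r| = 0.77, which falls in the strong range.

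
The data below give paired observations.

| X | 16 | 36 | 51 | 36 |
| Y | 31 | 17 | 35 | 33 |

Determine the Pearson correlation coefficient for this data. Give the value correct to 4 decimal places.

0.1421

n = 4, ΣX = 139, ΣY = 116, ΣX² = 5449, ΣY² = 3564, ΣXY = 4081
nΣXY − ΣXΣY = 16324 − 16124 = 200
nΣX² − (ΣX)² = 21796 − 19321 = 2475; nΣY² − (ΣY)² = 14256 − 13456 = 800
r = 200 / √(2475 × 800) = 200 / 1407.1247 ≈ 0.1421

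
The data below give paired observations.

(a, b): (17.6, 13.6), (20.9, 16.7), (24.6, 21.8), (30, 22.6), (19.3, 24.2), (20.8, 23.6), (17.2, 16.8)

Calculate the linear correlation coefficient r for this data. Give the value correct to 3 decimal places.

0.508

n = 7, Σa = 150.4, Σb = 139.3, Σa² = 3352.7, Σb² = 2874.69, Σab = 3049.57
nΣab − ΣaΣb = 21346.99 − 20950.72 = 396.27
nΣa² − (Σa)² = 23468.9 − 22620.16 = 848.74; nΣb² − (Σb)² = 20122.83 − 19404.49 = 718.34
r = 396.27 / √(848.74 × 718.34) = 396.27 / 780.8226 ≈ 0.508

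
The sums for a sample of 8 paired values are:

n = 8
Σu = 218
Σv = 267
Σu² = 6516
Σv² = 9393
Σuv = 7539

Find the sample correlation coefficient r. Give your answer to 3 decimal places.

0.500

r = (nΣuv − ΣuΣv) / √[(nΣu² − (Σu)²)(nΣv² − (Σv)²)]
Numerator: 8×7539 − 218×267 = 2106
Denominator: √[(52128 − 47524)(75144 − 71289)] = √[4604 × 3855] = 4212.8874
r = 2106 / 4212.8874 ≈ 0.500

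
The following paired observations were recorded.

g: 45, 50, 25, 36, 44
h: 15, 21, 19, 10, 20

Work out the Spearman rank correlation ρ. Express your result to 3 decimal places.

0.500

Rank g: 4, 5, 1, 2, 3
Rank h: 2, 5, 3, 1, 4
d = rank(g) − rank(h): 2, 0, -2, 1, -1; Σd² = 10
ρ = 1 − 6Σd² / [n(n²−1)] = 1 − 6×10 / (5×24) = 1 − 60/120 ≈ 0.500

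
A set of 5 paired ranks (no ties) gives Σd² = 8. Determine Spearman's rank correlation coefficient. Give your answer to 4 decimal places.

ρ = 1 − 6Σd² / [n(n²−1)] = 1 − 6×8 / (5×24)
  = 1 − 48/120 = 1 − 0.40000 ≈ 0.6000

0.6000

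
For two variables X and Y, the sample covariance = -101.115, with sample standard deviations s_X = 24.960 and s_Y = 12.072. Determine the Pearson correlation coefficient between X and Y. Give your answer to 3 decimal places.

r = Cov(X,Y) / (s_X · s_Y) = -101.115 / (24.960 × 12.072)
  = -101.115 / 301.3171 ≈ -0.336

-0.336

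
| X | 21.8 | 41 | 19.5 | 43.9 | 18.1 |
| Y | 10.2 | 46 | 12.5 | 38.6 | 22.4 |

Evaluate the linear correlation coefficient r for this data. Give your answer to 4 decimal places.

0.8939

n = 5, ΣX = 144.3, ΣY = 129.7, ΣX² = 4791.31, ΣY² = 4368.01, ΣXY = 4452.09
nΣXY − ΣXΣY = 22260.45 − 18715.71 = 3544.74
nΣX² − (ΣX)² = 23956.55 − 20822.49 = 3134.06; nΣY² − (ΣY)² = 21840.05 − 16822.09 = 5017.96
r = 3544.74 / √(3134.06 × 5017.96) = 3544.74 / 3965.6762 ≈ 0.8939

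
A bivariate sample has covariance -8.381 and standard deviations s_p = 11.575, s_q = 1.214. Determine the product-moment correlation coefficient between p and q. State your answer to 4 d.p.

-0.5964

r = Cov(p,q) / (s_p · s_q) = -8.381 / (11.575 × 1.214)
  = -8.381 / 14.0520 ≈ -0.5964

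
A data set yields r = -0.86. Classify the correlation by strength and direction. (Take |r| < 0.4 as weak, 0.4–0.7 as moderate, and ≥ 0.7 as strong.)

r = -0.86 < 0 so the relationship is negative.
|r| = 0.86, which falls in the strong range.

strong negative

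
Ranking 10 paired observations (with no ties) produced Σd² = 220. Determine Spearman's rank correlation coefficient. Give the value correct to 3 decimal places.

ρ = 1 − 6Σd² / [n(n²−1)] = 1 − 6×220 / (10×99)
  = 1 − 1320/990 = 1 − 1.3333 ≈ -0.333

-0.333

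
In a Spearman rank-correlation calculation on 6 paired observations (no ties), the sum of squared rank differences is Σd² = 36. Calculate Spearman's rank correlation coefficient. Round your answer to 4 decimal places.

ρ = 1 − 6Σd² / [n(n²−1)] = 1 − 6×36 / (6×35)
  = 1 − 216/210 = 1 − 1.02857 ≈ -0.0286

-0.0286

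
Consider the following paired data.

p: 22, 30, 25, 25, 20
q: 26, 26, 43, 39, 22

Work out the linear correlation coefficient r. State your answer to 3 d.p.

0.256

n = 5, Σp = 122, Σq = 156, Σp² = 3034, Σq² = 5206, Σpq = 3842
nΣpq − ΣpΣq = 19210 − 19032 = 178
nΣp² − (Σp)² = 15170 − 14884 = 286; nΣq² − (Σq)² = 26030 − 24336 = 1694
r = 178 / √(286 × 1694) = 178 / 696.0488 ≈ 0.256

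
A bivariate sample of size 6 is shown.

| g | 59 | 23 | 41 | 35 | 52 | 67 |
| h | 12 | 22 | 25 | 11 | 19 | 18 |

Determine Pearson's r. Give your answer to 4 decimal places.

-0.2730

n = 6, Σg = 277, Σh = 107, Σg² = 14109, Σh² = 2059, Σgh = 4818
nΣgh − ΣgΣh = 28908 − 29639 = -731
nΣg² − (Σg)² = 84654 − 76729 = 7925; nΣh² − (Σh)² = 12354 − 11449 = 905
r = -731 / √(7925 × 905) = -731 / 2678.0823 ≈ -0.2730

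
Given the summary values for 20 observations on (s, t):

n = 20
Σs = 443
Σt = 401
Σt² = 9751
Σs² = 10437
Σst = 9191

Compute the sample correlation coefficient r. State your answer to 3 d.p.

0.299

r = (nΣst − ΣsΣt) / √[(nΣs² − (Σs)²)(nΣt² − (Σt)²)]
Numerator: 20×9191 − 443×401 = 6177
Denominator: √[(208740 − 196249)(195020 − 160801)] = √[12491 × 34219] = 20674.3689
r = 6177 / 20674.3689 ≈ 0.299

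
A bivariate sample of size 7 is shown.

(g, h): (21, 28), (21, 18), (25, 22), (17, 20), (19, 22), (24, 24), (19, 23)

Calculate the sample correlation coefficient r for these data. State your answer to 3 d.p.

0.230

n = 7, Σg = 146, Σh = 157, Σg² = 3094, Σh² = 3581, Σgh = 3287
nΣgh − ΣgΣh = 23009 − 22922 = 87
nΣg² − (Σg)² = 21658 − 21316 = 342; nΣh² − (Σh)² = 25067 − 24649 = 418
r = 87 / √(342 × 418) = 87 / 378.0952 ≈ 0.230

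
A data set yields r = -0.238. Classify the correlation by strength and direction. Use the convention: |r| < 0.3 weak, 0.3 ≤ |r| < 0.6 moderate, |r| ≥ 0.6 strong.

weak negative

r = -0.238 < 0 so the relationship is negative.
|r| = 0.238, which falls in the weak range.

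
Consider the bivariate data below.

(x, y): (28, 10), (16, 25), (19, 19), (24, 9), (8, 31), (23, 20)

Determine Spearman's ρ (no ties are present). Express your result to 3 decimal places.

-0.886

Rank x: 6, 2, 3, 5, 1, 4
Rank y: 2, 5, 3, 1, 6, 4
d = rank(x) − rank(y): 4, -3, 0, 4, -5, 0; Σd² = 66
ρ = 1 − 6Σd² / [n(n²−1)] = 1 − 6×66 / (6×35) = 1 − 396/210 ≈ -0.886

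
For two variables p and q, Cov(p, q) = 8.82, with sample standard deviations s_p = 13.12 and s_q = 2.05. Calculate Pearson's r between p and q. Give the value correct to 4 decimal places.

0.3279

r = Cov(p,q) / (s_p · s_q) = 8.82 / (13.12 × 2.05)
  = 8.82 / 26.8960 ≈ 0.3279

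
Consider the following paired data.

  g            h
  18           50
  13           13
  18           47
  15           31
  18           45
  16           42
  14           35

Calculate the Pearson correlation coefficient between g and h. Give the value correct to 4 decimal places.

0.9060

n = 7, Σg = 112, Σh = 263, Σg² = 1818, Σh² = 10853, Σgh = 4352
nΣgh − ΣgΣh = 30464 − 29456 = 1008
nΣg² − (Σg)² = 12726 − 12544 = 182; nΣh² − (Σh)² = 75971 − 69169 = 6802
r = 1008 / √(182 × 6802) = 1008 / 1112.6383 ≈ 0.9060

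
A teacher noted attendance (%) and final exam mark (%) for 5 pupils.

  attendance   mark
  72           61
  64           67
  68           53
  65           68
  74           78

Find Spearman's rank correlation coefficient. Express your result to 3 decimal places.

0.200

Rank attendance: 4, 1, 3, 2, 5
Rank mark: 2, 3, 1, 4, 5
d = rank(attendance) − rank(mark): 2, -2, 2, -2, 0; Σd² = 16
ρ = 1 − 6Σd² / [n(n²−1)] = 1 − 6×16 / (5×24) = 1 − 96/120 ≈ 0.200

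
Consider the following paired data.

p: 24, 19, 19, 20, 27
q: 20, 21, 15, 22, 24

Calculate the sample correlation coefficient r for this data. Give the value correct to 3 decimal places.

0.593

n = 5, Σp = 109, Σq = 102, Σp² = 2427, Σq² = 2126, Σpq = 2252
nΣpq − ΣpΣq = 11260 − 11118 = 142
nΣp² − (Σp)² = 12135 − 11881 = 254; nΣq² − (Σq)² = 10630 − 10404 = 226
r = 142 / √(254 × 226) = 142 / 239.5913 ≈ 0.593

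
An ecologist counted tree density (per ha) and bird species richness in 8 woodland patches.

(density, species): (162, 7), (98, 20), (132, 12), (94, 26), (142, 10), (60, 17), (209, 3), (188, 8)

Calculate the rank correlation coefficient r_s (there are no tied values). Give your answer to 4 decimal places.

Rank density: 6, 3, 4, 2, 5, 1, 8, 7
Rank species: 2, 7, 5, 8, 4, 6, 1, 3
d = rank(density) − rank(species): 4, -4, -1, -6, 1, -5, 7, 4; Σd² = 160
ρ = 1 − 6Σd² / [n(n²−1)] = 1 − 6×160 / (8×63) = 1 − 960/504 ≈ -0.9048

-0.9048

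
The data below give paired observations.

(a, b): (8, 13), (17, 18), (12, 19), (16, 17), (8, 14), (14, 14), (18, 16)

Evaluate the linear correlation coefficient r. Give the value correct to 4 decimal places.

0.5592

n = 7, Σa = 93, Σb = 111, Σa² = 1337, Σb² = 1791, Σab = 1506
nΣab − ΣaΣb = 10542 − 10323 = 219
nΣa² − (Σa)² = 9359 − 8649 = 710; nΣb² − (Σb)² = 12537 − 12321 = 216
r = 219 / √(710 × 216) = 219 / 391.6121 ≈ 0.5592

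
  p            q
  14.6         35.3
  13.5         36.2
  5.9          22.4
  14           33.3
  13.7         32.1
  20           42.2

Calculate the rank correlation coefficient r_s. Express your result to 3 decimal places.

0.657

Rank p: 5, 2, 1, 4, 3, 6
Rank q: 4, 5, 1, 3, 2, 6
d = rank(p) − rank(q): 1, -3, 0, 1, 1, 0; Σd² = 12
ρ = 1 − 6Σd² / [n(n²−1)] = 1 − 6×12 / (6×35) = 1 − 72/210 ≈ 0.657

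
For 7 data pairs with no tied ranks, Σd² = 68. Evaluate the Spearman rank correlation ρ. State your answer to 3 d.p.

-0.214

ρ = 1 − 6Σd² / [n(n²−1)] = 1 − 6×68 / (7×48)
  = 1 − 408/336 = 1 − 1.2143 ≈ -0.214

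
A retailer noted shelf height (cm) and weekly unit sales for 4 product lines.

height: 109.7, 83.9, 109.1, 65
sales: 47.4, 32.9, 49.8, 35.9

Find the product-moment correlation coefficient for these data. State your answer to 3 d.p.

0.864

n = 4, Σx = 367.7, Σy = 166, Σx² = 35201.11, Σy² = 7098.02, Σxy = 15726.77
nΣxy − ΣxΣy = 62907.08 − 61038.2 = 1868.88
nΣx² − (Σx)² = 140804.44 − 135203.29 = 5601.15; nΣy² − (Σy)² = 28392.08 − 27556 = 836.08
r = 1868.88 / √(5601.15 × 836.08) = 1868.88 / 2164.0262 ≈ 0.864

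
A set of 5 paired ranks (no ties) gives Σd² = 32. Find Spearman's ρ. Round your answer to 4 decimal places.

-0.6000

ρ = 1 − 6Σd² / [n(n²−1)] = 1 − 6×32 / (5×24)
  = 1 − 192/120 = 1 − 1.60000 ≈ -0.6000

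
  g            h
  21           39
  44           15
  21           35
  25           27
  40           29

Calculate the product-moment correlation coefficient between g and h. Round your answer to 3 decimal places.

n = 5, Σg = 151, Σh = 145, Σg² = 5043, Σh² = 4541, Σgh = 4049
nΣgh − ΣgΣh = 20245 − 21895 = -1650
nΣg² − (Σg)² = 25215 − 22801 = 2414; nΣh² − (Σh)² = 22705 − 21025 = 1680
r = -1650 / √(2414 × 1680) = -1650 / 2013.8322 ≈ -0.819

-0.819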